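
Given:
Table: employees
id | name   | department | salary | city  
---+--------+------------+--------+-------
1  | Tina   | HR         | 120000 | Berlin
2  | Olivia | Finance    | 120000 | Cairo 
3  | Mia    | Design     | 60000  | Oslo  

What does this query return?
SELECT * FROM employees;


SELECT * returns all 3 rows with all columns

3 rows:
1, Tina, HR, 120000, Berlin
2, Olivia, Finance, 120000, Cairo
3, Mia, Design, 60000, Oslo


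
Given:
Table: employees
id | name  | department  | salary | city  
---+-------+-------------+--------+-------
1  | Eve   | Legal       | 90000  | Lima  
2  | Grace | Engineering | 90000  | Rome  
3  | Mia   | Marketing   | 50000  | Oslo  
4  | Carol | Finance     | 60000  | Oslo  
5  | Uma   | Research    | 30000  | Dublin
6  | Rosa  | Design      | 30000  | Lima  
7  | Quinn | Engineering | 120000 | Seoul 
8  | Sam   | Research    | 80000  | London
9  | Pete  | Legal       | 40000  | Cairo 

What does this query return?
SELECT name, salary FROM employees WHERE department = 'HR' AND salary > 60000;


Filtering: department = 'HR' AND salary > 60000
Matching: 0 rows

Empty result set (0 rows)


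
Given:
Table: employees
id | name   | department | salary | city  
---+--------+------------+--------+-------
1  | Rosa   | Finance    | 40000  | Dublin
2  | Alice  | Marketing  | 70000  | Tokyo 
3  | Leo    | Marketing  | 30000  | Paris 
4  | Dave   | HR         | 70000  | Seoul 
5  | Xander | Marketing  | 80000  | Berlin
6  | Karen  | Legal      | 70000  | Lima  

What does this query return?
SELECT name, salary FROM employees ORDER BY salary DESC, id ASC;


Sorting by salary DESC, then id ASC for ties

6 rows:
Xander, 80000
Alice, 70000
Dave, 70000
Karen, 70000
Rosa, 40000
Leo, 30000


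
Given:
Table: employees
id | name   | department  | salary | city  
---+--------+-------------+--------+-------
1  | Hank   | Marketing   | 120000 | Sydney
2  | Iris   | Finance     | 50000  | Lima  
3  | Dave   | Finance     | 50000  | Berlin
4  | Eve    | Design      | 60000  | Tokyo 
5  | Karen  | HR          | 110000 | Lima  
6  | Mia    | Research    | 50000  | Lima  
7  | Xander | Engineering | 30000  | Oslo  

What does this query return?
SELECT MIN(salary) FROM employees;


Salaries: 120000, 50000, 50000, 60000, 110000, 50000, 30000
MIN = 30000

30000


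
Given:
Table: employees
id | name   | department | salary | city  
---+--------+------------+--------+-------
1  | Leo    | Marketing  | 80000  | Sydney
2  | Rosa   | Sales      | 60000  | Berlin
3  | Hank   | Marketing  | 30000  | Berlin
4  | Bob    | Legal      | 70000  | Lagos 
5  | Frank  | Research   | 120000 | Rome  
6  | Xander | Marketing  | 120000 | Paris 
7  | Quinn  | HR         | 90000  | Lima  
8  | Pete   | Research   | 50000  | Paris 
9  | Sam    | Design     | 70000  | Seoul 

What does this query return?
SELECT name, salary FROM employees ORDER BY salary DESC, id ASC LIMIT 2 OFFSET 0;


Sort by salary DESC (id ASC tiebreak), then skip 0 and take 2
Rows 1 through 2

2 rows:
Frank, 120000
Xander, 120000


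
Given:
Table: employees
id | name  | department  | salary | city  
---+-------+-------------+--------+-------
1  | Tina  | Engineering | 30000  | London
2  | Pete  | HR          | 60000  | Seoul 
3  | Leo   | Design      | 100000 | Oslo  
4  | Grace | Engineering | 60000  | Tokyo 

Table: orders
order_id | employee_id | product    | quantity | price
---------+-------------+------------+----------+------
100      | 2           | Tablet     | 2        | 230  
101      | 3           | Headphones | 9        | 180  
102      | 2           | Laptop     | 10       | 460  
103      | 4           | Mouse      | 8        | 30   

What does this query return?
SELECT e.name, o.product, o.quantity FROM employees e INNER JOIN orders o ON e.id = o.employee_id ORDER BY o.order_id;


Joining employees.id = orders.employee_id:
  employee Pete (id=2) -> order Tablet
  employee Leo (id=3) -> order Headphones
  employee Pete (id=2) -> order Laptop
  employee Grace (id=4) -> order Mouse


4 rows:
Pete, Tablet, 2
Leo, Headphones, 9
Pete, Laptop, 10
Grace, Mouse, 8


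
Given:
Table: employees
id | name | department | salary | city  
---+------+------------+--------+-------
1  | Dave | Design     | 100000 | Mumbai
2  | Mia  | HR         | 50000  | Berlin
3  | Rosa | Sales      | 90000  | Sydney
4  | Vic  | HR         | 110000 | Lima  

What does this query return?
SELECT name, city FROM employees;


Projecting columns: name, city

4 rows:
Dave, Mumbai
Mia, Berlin
Rosa, Sydney
Vic, Lima


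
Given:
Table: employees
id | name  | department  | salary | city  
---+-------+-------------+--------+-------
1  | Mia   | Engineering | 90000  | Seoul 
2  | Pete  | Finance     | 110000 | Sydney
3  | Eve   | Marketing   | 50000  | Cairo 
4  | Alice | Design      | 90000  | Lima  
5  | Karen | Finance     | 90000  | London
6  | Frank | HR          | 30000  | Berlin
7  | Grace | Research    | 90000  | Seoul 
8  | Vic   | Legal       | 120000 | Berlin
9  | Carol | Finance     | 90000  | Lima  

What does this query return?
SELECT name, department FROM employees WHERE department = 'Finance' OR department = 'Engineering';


Filtering: department = 'Finance' OR 'Engineering'
Matching: 4 rows

4 rows:
Mia, Engineering
Pete, Finance
Karen, Finance
Carol, Finance


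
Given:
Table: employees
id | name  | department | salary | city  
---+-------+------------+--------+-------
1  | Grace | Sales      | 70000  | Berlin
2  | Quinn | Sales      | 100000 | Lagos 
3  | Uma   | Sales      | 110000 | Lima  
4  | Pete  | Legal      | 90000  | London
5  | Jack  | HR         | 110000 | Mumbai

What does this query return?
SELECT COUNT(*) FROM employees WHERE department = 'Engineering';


Counting rows where department = 'Engineering'


0


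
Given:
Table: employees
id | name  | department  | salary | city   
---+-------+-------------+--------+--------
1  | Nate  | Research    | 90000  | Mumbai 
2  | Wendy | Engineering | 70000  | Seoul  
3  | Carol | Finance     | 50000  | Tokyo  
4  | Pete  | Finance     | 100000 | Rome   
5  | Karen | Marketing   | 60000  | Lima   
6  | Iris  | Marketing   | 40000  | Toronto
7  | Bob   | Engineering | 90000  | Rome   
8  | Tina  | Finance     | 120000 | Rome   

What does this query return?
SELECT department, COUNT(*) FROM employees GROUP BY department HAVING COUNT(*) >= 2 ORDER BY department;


Groups with count >= 2:
  Engineering: 2 -> PASS
  Finance: 3 -> PASS
  Marketing: 2 -> PASS
  Research: 1 -> filtered out


3 groups:
Engineering, 2
Finance, 3
Marketing, 2


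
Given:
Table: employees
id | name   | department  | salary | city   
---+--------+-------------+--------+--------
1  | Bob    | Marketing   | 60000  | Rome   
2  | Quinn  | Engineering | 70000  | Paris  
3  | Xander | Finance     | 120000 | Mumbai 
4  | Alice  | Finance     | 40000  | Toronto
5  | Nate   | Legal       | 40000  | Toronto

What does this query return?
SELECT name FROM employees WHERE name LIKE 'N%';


LIKE 'N%' matches names starting with 'N'
Matching: 1

1 rows:
Nate


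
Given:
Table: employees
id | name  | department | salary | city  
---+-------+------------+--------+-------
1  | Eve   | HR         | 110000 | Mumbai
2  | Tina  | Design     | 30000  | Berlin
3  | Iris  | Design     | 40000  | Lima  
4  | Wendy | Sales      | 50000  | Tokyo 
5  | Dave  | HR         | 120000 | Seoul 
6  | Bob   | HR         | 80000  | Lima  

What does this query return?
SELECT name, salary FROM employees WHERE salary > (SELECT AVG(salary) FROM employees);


Subquery: AVG(salary) = 71666.67
Filtering: salary > 71666.67
  Eve (110000) -> MATCH
  Dave (120000) -> MATCH
  Bob (80000) -> MATCH


3 rows:
Eve, 110000
Dave, 120000
Bob, 80000


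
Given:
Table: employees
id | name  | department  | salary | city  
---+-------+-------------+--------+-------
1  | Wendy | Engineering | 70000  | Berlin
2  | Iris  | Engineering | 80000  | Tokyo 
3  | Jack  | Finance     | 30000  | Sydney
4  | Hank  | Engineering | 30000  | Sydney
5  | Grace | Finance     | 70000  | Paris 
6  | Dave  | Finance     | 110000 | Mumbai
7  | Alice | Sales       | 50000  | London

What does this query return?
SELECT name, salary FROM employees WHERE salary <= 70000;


Filtering: salary <= 70000
Matching: 5 rows

5 rows:
Wendy, 70000
Jack, 30000
Hank, 30000
Grace, 70000
Alice, 50000


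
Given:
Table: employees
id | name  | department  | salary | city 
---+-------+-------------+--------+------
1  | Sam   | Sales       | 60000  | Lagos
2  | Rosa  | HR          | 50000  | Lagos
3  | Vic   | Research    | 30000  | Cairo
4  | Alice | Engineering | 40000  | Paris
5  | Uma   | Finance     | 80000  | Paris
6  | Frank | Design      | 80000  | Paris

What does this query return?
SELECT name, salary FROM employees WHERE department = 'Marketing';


Filtering: department = 'Marketing'
Matching rows: 0

Empty result set (0 rows)


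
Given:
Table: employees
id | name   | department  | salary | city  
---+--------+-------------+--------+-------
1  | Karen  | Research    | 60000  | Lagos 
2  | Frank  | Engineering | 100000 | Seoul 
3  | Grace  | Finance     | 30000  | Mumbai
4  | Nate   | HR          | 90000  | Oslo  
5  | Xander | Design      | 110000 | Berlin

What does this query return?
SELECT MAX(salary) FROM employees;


Salaries: 60000, 100000, 30000, 90000, 110000
MAX = 110000

110000


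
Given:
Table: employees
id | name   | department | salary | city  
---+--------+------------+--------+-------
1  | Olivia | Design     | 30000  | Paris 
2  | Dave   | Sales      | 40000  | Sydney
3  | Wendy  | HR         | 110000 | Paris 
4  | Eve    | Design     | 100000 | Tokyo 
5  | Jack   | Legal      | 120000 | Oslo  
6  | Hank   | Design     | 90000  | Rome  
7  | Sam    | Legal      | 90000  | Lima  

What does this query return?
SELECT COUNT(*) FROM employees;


COUNT(*) counts all rows

7


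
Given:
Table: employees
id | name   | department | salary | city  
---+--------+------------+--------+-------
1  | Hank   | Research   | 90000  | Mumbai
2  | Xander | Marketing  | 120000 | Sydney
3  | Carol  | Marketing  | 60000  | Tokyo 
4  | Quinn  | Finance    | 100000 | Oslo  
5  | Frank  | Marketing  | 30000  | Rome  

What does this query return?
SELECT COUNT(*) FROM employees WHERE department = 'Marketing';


Counting rows where department = 'Marketing'
  Xander -> MATCH
  Carol -> MATCH
  Frank -> MATCH


3


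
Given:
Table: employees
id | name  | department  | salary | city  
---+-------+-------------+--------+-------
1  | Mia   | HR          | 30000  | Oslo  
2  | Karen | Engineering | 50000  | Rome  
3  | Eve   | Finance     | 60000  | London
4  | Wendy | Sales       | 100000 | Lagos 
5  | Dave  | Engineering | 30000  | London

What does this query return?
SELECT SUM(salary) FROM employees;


SUM(salary) = 30000 + 50000 + 60000 + 100000 + 30000 = 270000

270000


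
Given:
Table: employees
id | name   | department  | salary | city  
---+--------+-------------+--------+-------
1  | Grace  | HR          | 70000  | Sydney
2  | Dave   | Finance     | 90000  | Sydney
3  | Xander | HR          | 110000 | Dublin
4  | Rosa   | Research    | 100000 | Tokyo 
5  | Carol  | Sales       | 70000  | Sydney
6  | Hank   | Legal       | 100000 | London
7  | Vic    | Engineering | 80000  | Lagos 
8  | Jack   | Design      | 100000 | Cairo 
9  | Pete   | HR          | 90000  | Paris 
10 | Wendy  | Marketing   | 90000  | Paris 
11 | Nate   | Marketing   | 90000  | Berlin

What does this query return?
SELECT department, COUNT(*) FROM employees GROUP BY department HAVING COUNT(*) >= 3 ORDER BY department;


Groups with count >= 3:
  HR: 3 -> PASS
  Design: 1 -> filtered out
  Engineering: 1 -> filtered out
  Finance: 1 -> filtered out
  Legal: 1 -> filtered out
  Marketing: 2 -> filtered out
  Research: 1 -> filtered out
  Sales: 1 -> filtered out


1 groups:
HR, 3


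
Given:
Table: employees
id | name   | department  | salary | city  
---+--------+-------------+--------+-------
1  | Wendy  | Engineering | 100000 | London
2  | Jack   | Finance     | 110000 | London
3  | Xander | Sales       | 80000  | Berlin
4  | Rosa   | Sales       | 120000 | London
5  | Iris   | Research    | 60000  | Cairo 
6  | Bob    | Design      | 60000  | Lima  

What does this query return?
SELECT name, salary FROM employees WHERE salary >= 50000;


Filtering: salary >= 50000
Matching: 6 rows

6 rows:
Wendy, 100000
Jack, 110000
Xander, 80000
Rosa, 120000
Iris, 60000
Bob, 60000


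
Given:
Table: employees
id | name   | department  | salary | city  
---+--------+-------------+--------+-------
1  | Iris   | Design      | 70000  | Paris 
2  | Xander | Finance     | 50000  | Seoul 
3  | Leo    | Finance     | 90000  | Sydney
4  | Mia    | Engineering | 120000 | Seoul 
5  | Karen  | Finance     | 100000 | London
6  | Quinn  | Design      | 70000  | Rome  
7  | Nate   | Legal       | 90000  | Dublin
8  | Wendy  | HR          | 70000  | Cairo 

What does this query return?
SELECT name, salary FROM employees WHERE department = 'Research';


Filtering: department = 'Research'
Matching rows: 0

Empty result set (0 rows)


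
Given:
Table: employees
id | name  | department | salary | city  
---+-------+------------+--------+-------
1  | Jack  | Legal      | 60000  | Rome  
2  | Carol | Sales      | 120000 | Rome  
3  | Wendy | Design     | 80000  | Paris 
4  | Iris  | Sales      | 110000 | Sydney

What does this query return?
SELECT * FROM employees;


SELECT * returns all 4 rows with all columns

4 rows:
1, Jack, Legal, 60000, Rome
2, Carol, Sales, 120000, Rome
3, Wendy, Design, 80000, Paris
4, Iris, Sales, 110000, Sydney


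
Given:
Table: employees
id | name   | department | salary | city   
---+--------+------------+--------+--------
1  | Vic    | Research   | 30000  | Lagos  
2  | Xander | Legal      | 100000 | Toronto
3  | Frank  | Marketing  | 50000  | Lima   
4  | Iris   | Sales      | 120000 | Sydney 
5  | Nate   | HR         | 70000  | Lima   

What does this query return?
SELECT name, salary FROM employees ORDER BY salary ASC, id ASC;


Sorting by salary ASC, then id ASC for ties

5 rows:
Vic, 30000
Frank, 50000
Nate, 70000
Xander, 100000
Iris, 120000


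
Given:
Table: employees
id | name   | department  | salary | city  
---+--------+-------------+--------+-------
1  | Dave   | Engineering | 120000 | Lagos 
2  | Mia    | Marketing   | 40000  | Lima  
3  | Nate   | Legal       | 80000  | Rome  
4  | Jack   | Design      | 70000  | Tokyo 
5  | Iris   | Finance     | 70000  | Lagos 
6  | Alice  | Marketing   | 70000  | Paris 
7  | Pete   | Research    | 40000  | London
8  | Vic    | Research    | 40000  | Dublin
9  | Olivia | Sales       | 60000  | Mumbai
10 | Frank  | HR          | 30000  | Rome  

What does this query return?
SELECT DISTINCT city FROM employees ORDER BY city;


All 'city' values (row order): Lagos, Lima, Rome, Tokyo, Lagos, Paris, London, Dublin, Mumbai, Rome
Removing duplicates leaves 8 unique value(s).

8 values:
Dublin
Lagos
Lima
London
Mumbai
Paris
Rome
Tokyo


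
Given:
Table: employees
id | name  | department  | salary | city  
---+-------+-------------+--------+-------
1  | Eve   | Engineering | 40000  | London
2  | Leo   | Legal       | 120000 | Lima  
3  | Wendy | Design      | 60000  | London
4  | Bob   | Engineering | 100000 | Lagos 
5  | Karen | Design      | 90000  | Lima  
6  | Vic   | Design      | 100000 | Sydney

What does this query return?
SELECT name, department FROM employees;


Projecting columns: name, department

6 rows:
Eve, Engineering
Leo, Legal
Wendy, Design
Bob, Engineering
Karen, Design
Vic, Design


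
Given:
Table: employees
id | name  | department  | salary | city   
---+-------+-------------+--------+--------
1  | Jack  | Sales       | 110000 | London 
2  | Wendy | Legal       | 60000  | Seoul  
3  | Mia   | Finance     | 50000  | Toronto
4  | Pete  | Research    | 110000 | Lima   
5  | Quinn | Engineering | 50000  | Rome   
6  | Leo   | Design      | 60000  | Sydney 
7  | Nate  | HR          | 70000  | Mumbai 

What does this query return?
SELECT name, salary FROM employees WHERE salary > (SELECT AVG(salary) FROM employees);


Subquery: AVG(salary) = 72857.14
Filtering: salary > 72857.14
  Jack (110000) -> MATCH
  Pete (110000) -> MATCH


2 rows:
Jack, 110000
Pete, 110000


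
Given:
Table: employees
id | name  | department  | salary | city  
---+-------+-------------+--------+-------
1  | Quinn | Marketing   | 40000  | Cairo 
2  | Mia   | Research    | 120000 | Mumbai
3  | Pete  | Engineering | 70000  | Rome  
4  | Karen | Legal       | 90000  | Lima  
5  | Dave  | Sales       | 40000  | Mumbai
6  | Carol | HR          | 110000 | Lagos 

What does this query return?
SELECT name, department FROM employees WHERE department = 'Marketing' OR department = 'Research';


Filtering: department = 'Marketing' OR 'Research'
Matching: 2 rows

2 rows:
Quinn, Marketing
Mia, Research


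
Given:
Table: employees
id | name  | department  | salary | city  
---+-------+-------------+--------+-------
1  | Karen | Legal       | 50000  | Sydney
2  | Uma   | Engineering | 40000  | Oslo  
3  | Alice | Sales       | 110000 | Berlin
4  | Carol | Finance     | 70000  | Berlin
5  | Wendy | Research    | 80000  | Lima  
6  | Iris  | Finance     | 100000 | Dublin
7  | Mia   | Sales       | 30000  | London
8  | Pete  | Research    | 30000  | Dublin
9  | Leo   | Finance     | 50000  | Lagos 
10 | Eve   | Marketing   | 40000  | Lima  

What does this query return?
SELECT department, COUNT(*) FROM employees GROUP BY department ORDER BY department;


Assigning each row to its department group:
  Karen -> Legal
  Uma -> Engineering
  Alice -> Sales
  Carol -> Finance
  Wendy -> Research
  Iris -> Finance
  Mia -> Sales
  Pete -> Research
  Leo -> Finance
  Eve -> Marketing


6 groups:
Engineering, 1
Finance, 3
Legal, 1
Marketing, 1
Research, 2
Sales, 2


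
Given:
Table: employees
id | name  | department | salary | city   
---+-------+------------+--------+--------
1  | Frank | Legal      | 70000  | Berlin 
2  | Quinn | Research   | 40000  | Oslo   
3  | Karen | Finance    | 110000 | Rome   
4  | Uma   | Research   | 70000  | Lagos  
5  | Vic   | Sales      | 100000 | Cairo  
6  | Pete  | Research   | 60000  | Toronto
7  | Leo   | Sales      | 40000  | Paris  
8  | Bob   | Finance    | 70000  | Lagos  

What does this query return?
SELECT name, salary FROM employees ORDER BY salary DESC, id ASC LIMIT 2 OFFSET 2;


Sort by salary DESC (id ASC tiebreak), then skip 2 and take 2
Rows 3 through 4

2 rows:
Frank, 70000
Uma, 70000


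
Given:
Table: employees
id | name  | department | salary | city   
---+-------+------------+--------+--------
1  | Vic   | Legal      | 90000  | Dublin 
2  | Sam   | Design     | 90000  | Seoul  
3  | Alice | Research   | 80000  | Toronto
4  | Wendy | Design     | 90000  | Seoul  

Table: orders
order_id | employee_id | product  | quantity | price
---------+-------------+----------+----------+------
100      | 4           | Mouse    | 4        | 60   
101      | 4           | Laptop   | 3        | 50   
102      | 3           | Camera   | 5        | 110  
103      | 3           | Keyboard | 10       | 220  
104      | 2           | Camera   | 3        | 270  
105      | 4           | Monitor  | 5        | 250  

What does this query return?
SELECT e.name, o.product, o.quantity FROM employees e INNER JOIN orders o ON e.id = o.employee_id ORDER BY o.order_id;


Joining employees.id = orders.employee_id:
  employee Wendy (id=4) -> order Mouse
  employee Wendy (id=4) -> order Laptop
  employee Alice (id=3) -> order Camera
  employee Alice (id=3) -> order Keyboard
  employee Sam (id=2) -> order Camera
  employee Wendy (id=4) -> order Monitor


6 rows:
Wendy, Mouse, 4
Wendy, Laptop, 3
Alice, Camera, 5
Alice, Keyboard, 10
Sam, Camera, 3
Wendy, Monitor, 5


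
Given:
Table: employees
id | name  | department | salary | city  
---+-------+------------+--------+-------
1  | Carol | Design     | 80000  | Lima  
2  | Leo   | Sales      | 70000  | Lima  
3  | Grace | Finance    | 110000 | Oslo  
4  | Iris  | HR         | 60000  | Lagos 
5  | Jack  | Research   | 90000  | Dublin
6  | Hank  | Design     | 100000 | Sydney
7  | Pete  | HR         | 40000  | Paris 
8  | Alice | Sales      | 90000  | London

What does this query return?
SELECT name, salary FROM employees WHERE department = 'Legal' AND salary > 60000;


Filtering: department = 'Legal' AND salary > 60000
Matching: 0 rows

Empty result set (0 rows)


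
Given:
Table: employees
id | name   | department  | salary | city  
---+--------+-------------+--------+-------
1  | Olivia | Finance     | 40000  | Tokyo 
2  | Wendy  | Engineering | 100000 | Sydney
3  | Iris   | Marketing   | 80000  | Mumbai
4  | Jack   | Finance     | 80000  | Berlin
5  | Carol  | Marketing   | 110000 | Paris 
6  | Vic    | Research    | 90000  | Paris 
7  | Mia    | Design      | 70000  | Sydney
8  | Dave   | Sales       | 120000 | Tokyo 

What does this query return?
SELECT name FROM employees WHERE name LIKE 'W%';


LIKE 'W%' matches names starting with 'W'
Matching: 1

1 rows:
Wendy


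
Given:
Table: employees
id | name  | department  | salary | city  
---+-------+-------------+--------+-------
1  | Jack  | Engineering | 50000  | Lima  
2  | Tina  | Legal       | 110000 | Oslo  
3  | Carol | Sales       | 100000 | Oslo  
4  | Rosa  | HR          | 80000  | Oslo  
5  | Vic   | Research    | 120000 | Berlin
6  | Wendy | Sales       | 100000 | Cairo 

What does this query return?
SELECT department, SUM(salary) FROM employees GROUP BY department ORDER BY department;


Summing salary within each department:
  Engineering: 50000 = 50000
  HR: 80000 = 80000
  Legal: 110000 = 110000
  Research: 120000 = 120000
  Sales: 100000 + 100000 = 200000


5 groups:
Engineering, 50000
HR, 80000
Legal, 110000
Research, 120000
Sales, 200000


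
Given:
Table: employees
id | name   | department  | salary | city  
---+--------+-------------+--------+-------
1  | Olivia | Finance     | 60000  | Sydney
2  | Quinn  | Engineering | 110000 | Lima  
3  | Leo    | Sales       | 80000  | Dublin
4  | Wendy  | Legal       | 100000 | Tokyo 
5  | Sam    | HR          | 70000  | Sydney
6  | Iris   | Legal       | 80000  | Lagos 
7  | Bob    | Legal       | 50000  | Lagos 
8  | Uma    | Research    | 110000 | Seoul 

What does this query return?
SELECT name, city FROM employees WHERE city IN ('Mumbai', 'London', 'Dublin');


Filtering: city IN ('Mumbai', 'London', 'Dublin')
Matching: 1 rows

1 rows:
Leo, Dublin


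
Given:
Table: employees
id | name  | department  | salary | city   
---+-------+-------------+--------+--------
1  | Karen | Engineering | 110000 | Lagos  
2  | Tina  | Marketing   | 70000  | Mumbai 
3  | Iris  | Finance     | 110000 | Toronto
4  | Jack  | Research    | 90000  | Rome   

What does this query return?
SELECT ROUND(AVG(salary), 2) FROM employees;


SUM(salary) = 380000
COUNT = 4
ROUND(AVG, 2) = ROUND(380000 / 4, 2) = 95000.0

95000.0


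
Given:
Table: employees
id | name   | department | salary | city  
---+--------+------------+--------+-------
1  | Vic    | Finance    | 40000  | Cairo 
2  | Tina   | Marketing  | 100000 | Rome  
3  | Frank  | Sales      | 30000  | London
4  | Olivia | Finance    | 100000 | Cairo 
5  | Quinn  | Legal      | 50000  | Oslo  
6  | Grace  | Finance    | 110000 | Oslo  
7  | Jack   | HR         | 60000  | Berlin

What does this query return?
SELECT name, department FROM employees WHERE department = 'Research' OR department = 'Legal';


Filtering: department = 'Research' OR 'Legal'
Matching: 1 rows

1 rows:
Quinn, Legal


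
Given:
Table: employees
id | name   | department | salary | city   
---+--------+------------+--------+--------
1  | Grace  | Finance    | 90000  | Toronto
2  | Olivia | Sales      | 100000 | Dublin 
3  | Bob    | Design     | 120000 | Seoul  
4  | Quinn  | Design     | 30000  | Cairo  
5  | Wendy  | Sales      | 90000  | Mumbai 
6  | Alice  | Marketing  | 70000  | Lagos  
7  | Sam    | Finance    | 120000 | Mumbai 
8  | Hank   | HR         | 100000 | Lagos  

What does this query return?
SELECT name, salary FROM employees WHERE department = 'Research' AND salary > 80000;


Filtering: department = 'Research' AND salary > 80000
Matching: 0 rows

Empty result set (0 rows)


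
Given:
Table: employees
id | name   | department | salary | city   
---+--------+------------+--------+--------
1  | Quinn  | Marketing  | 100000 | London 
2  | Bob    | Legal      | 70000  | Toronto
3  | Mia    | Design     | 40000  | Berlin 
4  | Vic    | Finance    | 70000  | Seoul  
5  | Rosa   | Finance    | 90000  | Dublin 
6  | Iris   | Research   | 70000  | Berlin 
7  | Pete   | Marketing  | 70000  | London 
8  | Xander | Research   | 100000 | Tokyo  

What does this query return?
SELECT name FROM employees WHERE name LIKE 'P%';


LIKE 'P%' matches names starting with 'P'
Matching: 1

1 rows:
Pete


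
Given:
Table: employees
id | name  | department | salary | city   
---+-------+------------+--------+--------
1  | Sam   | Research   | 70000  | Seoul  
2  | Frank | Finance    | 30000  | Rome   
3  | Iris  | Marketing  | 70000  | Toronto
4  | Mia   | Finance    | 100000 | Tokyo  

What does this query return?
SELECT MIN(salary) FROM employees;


Salaries: 70000, 30000, 70000, 100000
MIN = 30000

30000


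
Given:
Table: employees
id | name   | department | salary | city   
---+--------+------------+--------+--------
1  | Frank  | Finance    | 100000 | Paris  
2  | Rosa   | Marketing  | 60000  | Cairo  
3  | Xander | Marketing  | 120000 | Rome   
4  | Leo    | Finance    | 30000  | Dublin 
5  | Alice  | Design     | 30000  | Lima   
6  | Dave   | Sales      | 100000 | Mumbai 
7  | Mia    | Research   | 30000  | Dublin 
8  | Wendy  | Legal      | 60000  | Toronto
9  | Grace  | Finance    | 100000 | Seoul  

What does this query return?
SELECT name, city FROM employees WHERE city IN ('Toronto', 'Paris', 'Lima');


Filtering: city IN ('Toronto', 'Paris', 'Lima')
Matching: 3 rows

3 rows:
Frank, Paris
Alice, Lima
Wendy, Toronto


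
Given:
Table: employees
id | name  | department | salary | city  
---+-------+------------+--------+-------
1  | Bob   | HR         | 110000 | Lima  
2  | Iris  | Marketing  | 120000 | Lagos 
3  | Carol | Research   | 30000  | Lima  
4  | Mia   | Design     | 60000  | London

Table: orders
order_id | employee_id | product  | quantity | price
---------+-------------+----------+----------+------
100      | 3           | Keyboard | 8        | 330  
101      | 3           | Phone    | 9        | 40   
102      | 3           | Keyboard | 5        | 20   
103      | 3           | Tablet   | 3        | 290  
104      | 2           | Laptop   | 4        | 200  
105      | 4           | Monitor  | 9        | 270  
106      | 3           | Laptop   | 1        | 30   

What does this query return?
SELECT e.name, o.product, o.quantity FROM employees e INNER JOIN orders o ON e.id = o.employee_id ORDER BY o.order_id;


Joining employees.id = orders.employee_id:
  employee Carol (id=3) -> order Keyboard
  employee Carol (id=3) -> order Phone
  employee Carol (id=3) -> order Keyboard
  employee Carol (id=3) -> order Tablet
  employee Iris (id=2) -> order Laptop
  employee Mia (id=4) -> order Monitor
  employee Carol (id=3) -> order Laptop


7 rows:
Carol, Keyboard, 8
Carol, Phone, 9
Carol, Keyboard, 5
Carol, Tablet, 3
Iris, Laptop, 4
Mia, Monitor, 9
Carol, Laptop, 1


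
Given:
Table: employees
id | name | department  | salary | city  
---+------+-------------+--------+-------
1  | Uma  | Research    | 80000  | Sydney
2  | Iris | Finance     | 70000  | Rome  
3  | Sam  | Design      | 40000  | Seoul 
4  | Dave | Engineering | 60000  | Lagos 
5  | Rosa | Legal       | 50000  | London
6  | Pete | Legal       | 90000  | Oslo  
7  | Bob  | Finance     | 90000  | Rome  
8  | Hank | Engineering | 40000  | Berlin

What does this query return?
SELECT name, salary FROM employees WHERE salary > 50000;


Filtering: salary > 50000
Matching: 5 rows

5 rows:
Uma, 80000
Iris, 70000
Dave, 60000
Pete, 90000
Bob, 90000


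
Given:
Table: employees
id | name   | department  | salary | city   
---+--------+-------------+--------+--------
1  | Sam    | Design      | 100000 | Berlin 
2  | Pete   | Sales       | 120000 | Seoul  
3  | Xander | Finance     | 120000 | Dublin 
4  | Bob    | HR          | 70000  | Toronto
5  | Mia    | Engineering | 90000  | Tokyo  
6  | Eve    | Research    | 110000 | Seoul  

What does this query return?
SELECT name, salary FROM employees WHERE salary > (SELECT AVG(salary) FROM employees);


Subquery: AVG(salary) = 101666.67
Filtering: salary > 101666.67
  Pete (120000) -> MATCH
  Xander (120000) -> MATCH
  Eve (110000) -> MATCH


3 rows:
Pete, 120000
Xander, 120000
Eve, 110000


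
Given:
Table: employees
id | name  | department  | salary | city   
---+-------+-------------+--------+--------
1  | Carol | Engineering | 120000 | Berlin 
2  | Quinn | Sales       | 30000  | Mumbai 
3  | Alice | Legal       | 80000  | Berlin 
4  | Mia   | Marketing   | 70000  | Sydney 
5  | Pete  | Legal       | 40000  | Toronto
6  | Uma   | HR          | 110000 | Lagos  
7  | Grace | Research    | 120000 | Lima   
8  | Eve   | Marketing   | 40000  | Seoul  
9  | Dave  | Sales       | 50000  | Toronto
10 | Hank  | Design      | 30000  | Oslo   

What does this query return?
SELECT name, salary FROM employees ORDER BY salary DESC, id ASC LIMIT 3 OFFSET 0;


Sort by salary DESC (id ASC tiebreak), then skip 0 and take 3
Rows 1 through 3

3 rows:
Carol, 120000
Grace, 120000
Uma, 110000


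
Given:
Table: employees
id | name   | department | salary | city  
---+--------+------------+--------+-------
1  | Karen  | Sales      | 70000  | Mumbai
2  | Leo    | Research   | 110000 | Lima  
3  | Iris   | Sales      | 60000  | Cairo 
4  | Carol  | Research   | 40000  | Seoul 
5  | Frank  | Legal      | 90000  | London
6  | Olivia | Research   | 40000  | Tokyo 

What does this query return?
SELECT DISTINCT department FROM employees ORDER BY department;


All 'department' values (row order): Sales, Research, Sales, Research, Legal, Research
Removing duplicates leaves 3 unique value(s).

3 values:
Legal
Research
Sales


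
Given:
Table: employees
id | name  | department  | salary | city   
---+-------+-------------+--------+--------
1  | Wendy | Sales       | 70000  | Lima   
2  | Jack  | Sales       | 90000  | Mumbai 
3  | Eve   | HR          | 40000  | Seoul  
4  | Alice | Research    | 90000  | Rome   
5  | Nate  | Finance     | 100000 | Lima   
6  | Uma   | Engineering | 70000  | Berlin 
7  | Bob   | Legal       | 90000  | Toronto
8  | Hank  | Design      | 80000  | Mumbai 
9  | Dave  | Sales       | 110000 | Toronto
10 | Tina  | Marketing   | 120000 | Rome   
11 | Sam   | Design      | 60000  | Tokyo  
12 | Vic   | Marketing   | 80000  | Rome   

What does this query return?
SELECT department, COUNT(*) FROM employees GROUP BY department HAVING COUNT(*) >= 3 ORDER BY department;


Groups with count >= 3:
  Sales: 3 -> PASS
  Design: 2 -> filtered out
  Engineering: 1 -> filtered out
  Finance: 1 -> filtered out
  HR: 1 -> filtered out
  Legal: 1 -> filtered out
  Marketing: 2 -> filtered out
  Research: 1 -> filtered out


1 groups:
Sales, 3


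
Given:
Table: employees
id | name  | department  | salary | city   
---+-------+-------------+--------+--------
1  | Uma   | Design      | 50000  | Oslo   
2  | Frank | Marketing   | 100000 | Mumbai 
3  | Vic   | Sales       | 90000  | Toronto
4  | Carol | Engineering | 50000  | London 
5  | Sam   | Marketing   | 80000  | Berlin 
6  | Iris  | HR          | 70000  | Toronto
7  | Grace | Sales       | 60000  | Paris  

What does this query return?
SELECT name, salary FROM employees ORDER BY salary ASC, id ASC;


Sorting by salary ASC, then id ASC for ties

7 rows:
Uma, 50000
Carol, 50000
Grace, 60000
Iris, 70000
Sam, 80000
Vic, 90000
Frank, 100000


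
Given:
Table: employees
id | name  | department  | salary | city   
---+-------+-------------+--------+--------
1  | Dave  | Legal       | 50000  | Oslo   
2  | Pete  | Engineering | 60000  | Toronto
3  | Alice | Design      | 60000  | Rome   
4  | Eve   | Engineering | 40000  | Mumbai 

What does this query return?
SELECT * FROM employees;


SELECT * returns all 4 rows with all columns

4 rows:
1, Dave, Legal, 50000, Oslo
2, Pete, Engineering, 60000, Toronto
3, Alice, Design, 60000, Rome
4, Eve, Engineering, 40000, Mumbai


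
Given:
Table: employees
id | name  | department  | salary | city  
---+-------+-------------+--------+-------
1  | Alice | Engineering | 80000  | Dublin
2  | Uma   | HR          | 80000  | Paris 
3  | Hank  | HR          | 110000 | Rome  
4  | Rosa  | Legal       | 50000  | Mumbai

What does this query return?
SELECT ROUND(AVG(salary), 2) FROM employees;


SUM(salary) = 320000
COUNT = 4
ROUND(AVG, 2) = ROUND(320000 / 4, 2) = 80000.0

80000.0


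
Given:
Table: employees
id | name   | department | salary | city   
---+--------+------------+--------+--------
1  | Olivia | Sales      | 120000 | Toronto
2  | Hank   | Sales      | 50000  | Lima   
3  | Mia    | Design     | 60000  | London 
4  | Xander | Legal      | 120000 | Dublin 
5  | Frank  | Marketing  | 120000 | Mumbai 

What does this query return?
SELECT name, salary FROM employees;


Projecting columns: name, salary

5 rows:
Olivia, 120000
Hank, 50000
Mia, 60000
Xander, 120000
Frank, 120000


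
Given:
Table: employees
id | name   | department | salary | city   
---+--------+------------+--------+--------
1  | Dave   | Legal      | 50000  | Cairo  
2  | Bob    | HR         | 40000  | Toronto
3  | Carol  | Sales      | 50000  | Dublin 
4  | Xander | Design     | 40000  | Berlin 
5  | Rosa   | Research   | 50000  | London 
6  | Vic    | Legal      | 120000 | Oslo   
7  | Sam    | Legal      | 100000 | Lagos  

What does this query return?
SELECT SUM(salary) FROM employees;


SUM(salary) = 50000 + 40000 + 50000 + 40000 + 50000 + 120000 + 100000 = 450000

450000


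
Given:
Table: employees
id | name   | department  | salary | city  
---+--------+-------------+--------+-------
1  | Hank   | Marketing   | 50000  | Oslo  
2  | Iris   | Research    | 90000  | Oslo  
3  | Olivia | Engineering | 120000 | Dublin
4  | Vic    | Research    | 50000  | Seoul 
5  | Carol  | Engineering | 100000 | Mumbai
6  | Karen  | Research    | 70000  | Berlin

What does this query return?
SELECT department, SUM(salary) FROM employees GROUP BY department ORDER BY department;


Summing salary within each department:
  Engineering: 120000 + 100000 = 220000
  Marketing: 50000 = 50000
  Research: 90000 + 50000 + 70000 = 210000


3 groups:
Engineering, 220000
Marketing, 50000
Research, 210000


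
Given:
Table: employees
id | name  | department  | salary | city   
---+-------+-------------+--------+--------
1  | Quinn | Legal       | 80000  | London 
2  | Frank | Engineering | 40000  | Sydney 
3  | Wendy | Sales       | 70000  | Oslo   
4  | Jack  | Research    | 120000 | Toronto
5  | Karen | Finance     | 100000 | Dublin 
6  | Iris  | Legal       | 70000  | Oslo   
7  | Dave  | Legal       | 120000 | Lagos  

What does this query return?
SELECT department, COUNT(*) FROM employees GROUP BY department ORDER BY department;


Assigning each row to its department group:
  Quinn -> Legal
  Frank -> Engineering
  Wendy -> Sales
  Jack -> Research
  Karen -> Finance
  Iris -> Legal
  Dave -> Legal


5 groups:
Engineering, 1
Finance, 1
Legal, 3
Research, 1
Sales, 1


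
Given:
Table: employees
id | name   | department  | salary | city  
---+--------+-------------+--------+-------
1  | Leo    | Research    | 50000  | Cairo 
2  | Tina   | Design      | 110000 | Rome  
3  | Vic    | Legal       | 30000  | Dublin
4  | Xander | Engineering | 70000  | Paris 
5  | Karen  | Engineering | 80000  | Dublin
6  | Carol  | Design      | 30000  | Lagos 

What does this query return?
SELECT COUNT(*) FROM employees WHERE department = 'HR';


Counting rows where department = 'HR'


0


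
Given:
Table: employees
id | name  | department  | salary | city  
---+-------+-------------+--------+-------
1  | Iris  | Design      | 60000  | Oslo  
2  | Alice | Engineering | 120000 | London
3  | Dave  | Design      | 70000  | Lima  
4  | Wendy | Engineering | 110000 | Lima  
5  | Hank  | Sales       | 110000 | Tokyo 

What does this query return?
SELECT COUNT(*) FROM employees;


COUNT(*) counts all rows

5


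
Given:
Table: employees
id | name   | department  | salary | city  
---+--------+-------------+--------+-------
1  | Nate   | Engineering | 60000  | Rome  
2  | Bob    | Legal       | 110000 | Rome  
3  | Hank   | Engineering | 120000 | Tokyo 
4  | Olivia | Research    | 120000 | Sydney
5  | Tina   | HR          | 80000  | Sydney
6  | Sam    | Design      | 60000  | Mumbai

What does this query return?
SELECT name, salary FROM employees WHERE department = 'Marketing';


Filtering: department = 'Marketing'
Matching rows: 0

Empty result set (0 rows)


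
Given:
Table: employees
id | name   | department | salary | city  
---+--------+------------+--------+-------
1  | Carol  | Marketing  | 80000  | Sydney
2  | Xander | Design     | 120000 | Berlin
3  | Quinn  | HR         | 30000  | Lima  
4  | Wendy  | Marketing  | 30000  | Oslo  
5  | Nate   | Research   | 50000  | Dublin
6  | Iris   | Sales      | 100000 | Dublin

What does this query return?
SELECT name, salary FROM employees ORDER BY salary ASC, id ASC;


Sorting by salary ASC, then id ASC for ties

6 rows:
Quinn, 30000
Wendy, 30000
Nate, 50000
Carol, 80000
Iris, 100000
Xander, 120000


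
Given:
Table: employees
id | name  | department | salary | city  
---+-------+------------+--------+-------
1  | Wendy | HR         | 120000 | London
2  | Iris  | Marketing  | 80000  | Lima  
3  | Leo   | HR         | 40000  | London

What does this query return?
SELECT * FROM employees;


SELECT * returns all 3 rows with all columns

3 rows:
1, Wendy, HR, 120000, London
2, Iris, Marketing, 80000, Lima
3, Leo, HR, 40000, London


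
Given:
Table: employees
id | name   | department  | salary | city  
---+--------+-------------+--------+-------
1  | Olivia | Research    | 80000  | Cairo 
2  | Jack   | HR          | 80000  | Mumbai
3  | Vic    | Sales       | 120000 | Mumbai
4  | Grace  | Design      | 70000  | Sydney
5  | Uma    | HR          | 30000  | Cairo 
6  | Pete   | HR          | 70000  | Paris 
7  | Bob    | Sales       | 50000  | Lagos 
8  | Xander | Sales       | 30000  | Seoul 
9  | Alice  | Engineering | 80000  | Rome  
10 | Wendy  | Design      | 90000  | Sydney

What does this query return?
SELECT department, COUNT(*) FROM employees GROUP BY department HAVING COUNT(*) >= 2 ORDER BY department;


Groups with count >= 2:
  Design: 2 -> PASS
  HR: 3 -> PASS
  Sales: 3 -> PASS
  Engineering: 1 -> filtered out
  Research: 1 -> filtered out


3 groups:
Design, 2
HR, 3
Sales, 3


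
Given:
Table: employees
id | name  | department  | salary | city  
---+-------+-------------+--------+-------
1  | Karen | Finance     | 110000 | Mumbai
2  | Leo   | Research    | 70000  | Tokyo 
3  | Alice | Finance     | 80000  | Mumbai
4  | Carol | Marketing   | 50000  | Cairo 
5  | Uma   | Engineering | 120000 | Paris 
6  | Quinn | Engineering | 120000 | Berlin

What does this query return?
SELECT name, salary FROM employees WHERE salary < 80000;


Filtering: salary < 80000
Matching: 2 rows

2 rows:
Leo, 70000
Carol, 50000


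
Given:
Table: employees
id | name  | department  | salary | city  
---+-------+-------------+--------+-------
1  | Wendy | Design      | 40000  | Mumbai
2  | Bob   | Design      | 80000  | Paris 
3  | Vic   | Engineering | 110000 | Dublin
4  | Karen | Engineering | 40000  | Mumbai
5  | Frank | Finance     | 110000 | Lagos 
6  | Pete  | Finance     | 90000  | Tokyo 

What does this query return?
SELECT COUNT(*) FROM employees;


COUNT(*) counts all rows

6


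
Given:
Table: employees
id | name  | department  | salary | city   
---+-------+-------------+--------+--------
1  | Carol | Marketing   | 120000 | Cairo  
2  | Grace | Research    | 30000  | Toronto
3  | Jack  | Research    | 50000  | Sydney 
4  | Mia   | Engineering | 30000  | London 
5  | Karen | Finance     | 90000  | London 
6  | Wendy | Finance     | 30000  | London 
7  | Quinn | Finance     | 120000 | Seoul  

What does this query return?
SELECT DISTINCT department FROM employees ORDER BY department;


All 'department' values (row order): Marketing, Research, Research, Engineering, Finance, Finance, Finance
Removing duplicates leaves 4 unique value(s).

4 values:
Engineering
Finance
Marketing
Research
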